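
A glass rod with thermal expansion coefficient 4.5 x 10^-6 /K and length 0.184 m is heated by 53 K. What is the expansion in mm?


Thermal expansion formula: dL = alpha * L0 * dT
  dL = (4.5 x 10^-6) * 0.184 * 53 = 0.00004388 m
Convert to mm: 0.00004388 * 1000 = 0.0439 mm

0.0439 mm


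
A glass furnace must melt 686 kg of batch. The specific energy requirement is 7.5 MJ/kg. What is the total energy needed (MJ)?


Total energy = mass * specific energy
  E = 686 * 7.5 = 5145 MJ

5145 MJ


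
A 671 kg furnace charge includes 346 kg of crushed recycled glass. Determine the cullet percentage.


Cullet ratio = (cullet mass / total batch mass) * 100
  Ratio = 346 / 671 * 100 = 51.56%

51.56%


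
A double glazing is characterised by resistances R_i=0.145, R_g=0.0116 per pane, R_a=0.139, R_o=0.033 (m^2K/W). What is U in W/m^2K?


Total thermal resistance (series):
  R_total = R_in + R_glass + R_air + R_glass + R_out
  R_total = 0.145 + 0.0116 + 0.139 + 0.0116 + 0.033 = 0.3402 m^2K/W
U-value = 1 / R_total = 1 / 0.3402 = 2.939 W/m^2K

2.939 W/m^2K


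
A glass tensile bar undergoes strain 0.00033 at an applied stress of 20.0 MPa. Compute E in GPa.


Young's modulus: E = stress / strain
  E = 20.0 MPa / 0.00033 = 60606.06 MPa
Convert to GPa: 60606.06 / 1000 = 60.61 GPa

60.61 GPa


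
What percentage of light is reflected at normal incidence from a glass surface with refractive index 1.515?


Fresnel reflectance at normal incidence:
  R = ((n - 1)/(n + 1))^2
  (n - 1)/(n + 1) = (1.515 - 1)/(1.515 + 1) = 0.204771
  R = 0.204771^2 = 0.0419312
  R(%) = 0.0419312 * 100 = 4.193%

4.193%


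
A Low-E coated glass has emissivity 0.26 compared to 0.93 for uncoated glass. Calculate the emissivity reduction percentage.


Percentage reduction = (1 - coated/uncoated) * 100
  Ratio = 0.26 / 0.93 = 0.2796
  Reduction = (1 - 0.2796) * 100 = 72.0%

72.0%


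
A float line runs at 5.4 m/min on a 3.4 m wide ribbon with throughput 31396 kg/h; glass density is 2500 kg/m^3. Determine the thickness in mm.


Ribbon cross-section from mass balance:
  Volume rate = throughput / density = 31396 / 2500 = 12.5584 m^3/h
  thickness = volume rate / (speed * 60 * width), i.e.
  thickness = throughput / (60 * speed * width * density) * 1000
  thickness = 31396 / (60 * 5.4 * 3.4 * 2500) * 1000 = 11.4 mm

11.4 mm


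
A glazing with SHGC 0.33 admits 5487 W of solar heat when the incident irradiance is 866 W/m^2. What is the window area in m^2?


Rearrange Q = Area * SHGC * Irradiance:
  Area = Q / (SHGC * Irradiance)
  Area = 5487 / (0.33 * 866) = 19.2 m^2

19.2 m^2


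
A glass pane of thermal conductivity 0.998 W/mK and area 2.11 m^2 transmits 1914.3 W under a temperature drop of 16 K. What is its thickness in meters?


Fourier's law: t = k * A * dT / Q
  t = 0.998 * 2.11 * 16 / 1914.3
  t = 33.69248 / 1914.3 = 0.0176 m

0.0176 m


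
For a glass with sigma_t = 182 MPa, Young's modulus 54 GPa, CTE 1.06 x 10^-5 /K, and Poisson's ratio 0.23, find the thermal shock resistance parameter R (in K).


Thermal shock resistance: R = sigma * (1 - nu) / (E * alpha)
  Numerator = 182 * (1 - 0.23) = 140.14
  Denominator = 54 * 1000 * (1.06 x 10^-5) = 0.5724
  R = 140.14 / 0.5724 = 244.8 K

244.8 K


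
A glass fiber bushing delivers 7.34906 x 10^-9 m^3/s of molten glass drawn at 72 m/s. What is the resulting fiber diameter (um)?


Cross-sectional area from continuity:
  A = Q / v = 7.34906 x 10^-9 / 72 = 1.020703 x 10^-10 m^2
Diameter from circular cross-section:
  d = sqrt(4A / pi) * 10^6 (m -> um)
  d = sqrt(4 * 1.020703 x 10^-10 / pi) * 10^6 = 11.4 um

11.4 um


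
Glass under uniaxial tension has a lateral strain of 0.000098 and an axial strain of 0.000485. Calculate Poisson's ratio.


Poisson's ratio: nu = lateral strain / axial strain
  nu = 0.000098 / 0.000485 = 0.2021

0.2021


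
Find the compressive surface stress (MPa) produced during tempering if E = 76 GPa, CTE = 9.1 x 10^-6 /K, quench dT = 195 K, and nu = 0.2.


Tempering stress: sigma = E * alpha * dT / (1 - nu)
  E (MPa) = 76 * 1000 = 76000
  Numerator = 76000 * (9.1 x 10^-6) * 195 = 134.862
  Denominator = 1 - 0.2 = 0.8
  sigma = 134.862 / 0.8 = 168.6 MPa

168.6 MPa


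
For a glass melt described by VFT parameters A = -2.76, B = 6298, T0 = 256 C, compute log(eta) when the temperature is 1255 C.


VFT equation: log(eta) = A + B / (T - T0)
  T - T0 = 1255 - 256 = 999
  B / (T - T0) = 6298 / 999 = 6.304
  log(eta) = -2.76 + 6.304 = 3.544

3.544


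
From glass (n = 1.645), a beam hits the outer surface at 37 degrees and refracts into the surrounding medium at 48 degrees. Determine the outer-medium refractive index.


Apply Snell's law: n1 * sin(theta1) = n2 * sin(theta2)
  n2 = n1 * sin(theta1) / sin(theta2)
  sin(37) = 0.601815
  sin(48) = 0.743145
  n2 = 1.645 * 0.601815 / 0.743145 = 1.3322

1.3322


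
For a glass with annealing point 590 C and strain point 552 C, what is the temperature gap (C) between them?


Gap = T_anneal - T_strain:
  gap = 590 - 552 = 38 C

38 C


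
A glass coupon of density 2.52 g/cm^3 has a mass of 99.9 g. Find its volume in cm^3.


Rearrange rho = m / V:
  V = m / rho
  V = 99.9 / 2.52 = 39.643 cm^3

39.643 cm^3


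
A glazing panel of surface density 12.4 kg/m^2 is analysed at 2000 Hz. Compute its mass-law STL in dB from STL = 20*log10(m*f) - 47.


Mass law: STL = 20 * log10(m * f) - 47
  m * f = 12.4 * 2000 = 24800
  log10(24800) = 4.39445
  STL = 20 * 4.39445 - 47 = 87.889 - 47 = 40.9 dB

40.9 dB


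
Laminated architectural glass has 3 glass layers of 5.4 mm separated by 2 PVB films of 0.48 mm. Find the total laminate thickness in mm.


Total thickness = glass contribution + PVB contribution
  Glass: 3 * 5.4 = 16.2 mm
  PVB: 2 * 0.48 = 0.96 mm
  Total = 16.2 + 0.96 = 17.16 mm

17.16 mm


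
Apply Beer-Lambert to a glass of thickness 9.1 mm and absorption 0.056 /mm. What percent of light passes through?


Beer-Lambert law: T = exp(-alpha * thickness)
  exponent = -0.056 * 9.1 = -0.5096
  T = exp(-0.5096) = 0.6007
  Percentage = 0.6007 * 100 = 60.07%

60.07%


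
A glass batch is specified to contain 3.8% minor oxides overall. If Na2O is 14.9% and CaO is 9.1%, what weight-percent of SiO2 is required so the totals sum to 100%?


Known pieces sum to 100%:
  SiO2 = 100 - (others + Na2O + CaO)
  SiO2 = 100 - (3.8 + 14.9 + 9.1) = 72.2%

72.2%


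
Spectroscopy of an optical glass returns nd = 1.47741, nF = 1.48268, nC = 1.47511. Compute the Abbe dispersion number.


Abbe number formula: Vd = (nd - 1) / (nF - nC)
  nd - 1 = 1.47741 - 1 = 0.47741
  nF - nC = 1.48268 - 1.47511 = 0.00757
  Vd = 0.47741 / 0.00757 = 63.07

63.07


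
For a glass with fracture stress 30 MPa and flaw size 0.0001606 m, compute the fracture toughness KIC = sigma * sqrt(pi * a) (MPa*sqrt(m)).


Fracture toughness: KIC = sigma * sqrt(pi * a)
  pi * a = pi * 0.0001606 = 0.00050454
  sqrt(pi * a) = 0.022462
  KIC = 30 * 0.022462 = 0.674 MPa*sqrt(m)

0.674 MPa*sqrt(m)


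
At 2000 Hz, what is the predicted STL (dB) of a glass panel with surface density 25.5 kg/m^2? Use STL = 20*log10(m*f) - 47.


Mass law: STL = 20 * log10(m * f) - 47
  m * f = 25.5 * 2000 = 51000
  log10(51000) = 4.70757
  STL = 20 * 4.70757 - 47 = 94.1514 - 47 = 47.2 dB

47.2 dB


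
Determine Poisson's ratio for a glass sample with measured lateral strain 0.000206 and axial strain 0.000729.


Poisson's ratio: nu = lateral strain / axial strain
  nu = 0.000206 / 0.000729 = 0.2826

0.2826


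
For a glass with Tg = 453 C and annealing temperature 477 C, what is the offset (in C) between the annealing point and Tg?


Offset = T_anneal - Tg:
  offset = 477 - 453 = 24 C

24 C


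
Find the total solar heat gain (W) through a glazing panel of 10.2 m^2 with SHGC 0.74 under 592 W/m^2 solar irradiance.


Solar heat gain: Q = Area * SHGC * Irradiance
  Q = 10.2 * 0.74 * 592 = 4468.4 W

4468.4 W


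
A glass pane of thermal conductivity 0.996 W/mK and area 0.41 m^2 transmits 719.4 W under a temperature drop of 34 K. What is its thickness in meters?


Fourier's law: t = k * A * dT / Q
  t = 0.996 * 0.41 * 34 / 719.4
  t = 13.88424 / 719.4 = 0.0193 m

0.0193 m


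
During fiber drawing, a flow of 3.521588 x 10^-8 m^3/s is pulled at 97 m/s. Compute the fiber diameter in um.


Cross-sectional area from continuity:
  A = Q / v = 3.521588 x 10^-8 / 97 = 3.630503 x 10^-10 m^2
Diameter from circular cross-section:
  d = sqrt(4A / pi) * 10^6 (m -> um)
  d = sqrt(4 * 3.630503 x 10^-10 / pi) * 10^6 = 21.5 um

21.5 um


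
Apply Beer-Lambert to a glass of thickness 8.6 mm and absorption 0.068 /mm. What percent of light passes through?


Beer-Lambert law: T = exp(-alpha * thickness)
  exponent = -0.068 * 8.6 = -0.5848
  T = exp(-0.5848) = 0.5572
  Percentage = 0.5572 * 100 = 55.72%

55.72%


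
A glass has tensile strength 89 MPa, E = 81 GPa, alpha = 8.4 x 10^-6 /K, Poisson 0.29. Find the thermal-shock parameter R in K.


Thermal shock resistance: R = sigma * (1 - nu) / (E * alpha)
  Numerator = 89 * (1 - 0.29) = 63.19
  Denominator = 81 * 1000 * (8.4 x 10^-6) = 0.6804
  R = 63.19 / 0.6804 = 92.9 K

92.9 K


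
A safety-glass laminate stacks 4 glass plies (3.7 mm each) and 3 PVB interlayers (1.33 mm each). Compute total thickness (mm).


Total thickness = glass contribution + PVB contribution
  Glass: 4 * 3.7 = 14.8 mm
  PVB: 3 * 1.33 = 3.99 mm
  Total = 14.8 + 3.99 = 18.79 mm

18.79 mm


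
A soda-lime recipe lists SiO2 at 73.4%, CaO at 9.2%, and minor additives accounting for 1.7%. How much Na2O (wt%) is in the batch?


Pieces sum to 100%:
  Na2O = 100 - (SiO2 + CaO + others)
  Na2O = 100 - (73.4 + 9.2 + 1.7) = 15.7%

15.7%


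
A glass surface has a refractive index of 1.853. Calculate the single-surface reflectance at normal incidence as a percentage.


Fresnel reflectance at normal incidence:
  R = ((n - 1)/(n + 1))^2
  (n - 1)/(n + 1) = (1.853 - 1)/(1.853 + 1) = 0.298984
  R = 0.298984^2 = 0.0893914
  R(%) = 0.0893914 * 100 = 8.939%

8.939%


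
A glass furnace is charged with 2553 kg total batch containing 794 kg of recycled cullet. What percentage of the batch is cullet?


Cullet ratio = (cullet mass / total batch mass) * 100
  Ratio = 794 / 2553 * 100 = 31.1%

31.1%


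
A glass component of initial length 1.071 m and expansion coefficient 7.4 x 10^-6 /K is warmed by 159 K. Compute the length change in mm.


Thermal expansion formula: dL = alpha * L0 * dT
  dL = (7.4 x 10^-6) * 1.071 * 159 = 0.00126014 m
Convert to mm: 0.00126014 * 1000 = 1.2601 mm

1.2601 mm


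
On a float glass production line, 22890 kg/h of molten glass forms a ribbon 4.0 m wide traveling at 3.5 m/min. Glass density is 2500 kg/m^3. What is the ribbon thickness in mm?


Ribbon cross-section from mass balance:
  Volume rate = throughput / density = 22890 / 2500 = 9.156 m^3/h
  thickness = volume rate / (speed * 60 * width), i.e.
  thickness = throughput / (60 * speed * width * density) * 1000
  thickness = 22890 / (60 * 3.5 * 4.0 * 2500) * 1000 = 10.9 mm

10.9 mm


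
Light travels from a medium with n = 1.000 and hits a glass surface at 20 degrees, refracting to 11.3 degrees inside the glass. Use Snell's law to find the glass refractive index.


Apply Snell's law: n1 * sin(theta1) = n2 * sin(theta2)
  n2 = n1 * sin(theta1) / sin(theta2)
  sin(20) = 0.34202
  sin(11.3) = 0.195946
  n2 = 1.000 * 0.34202 / 0.195946 = 1.7455

1.7455


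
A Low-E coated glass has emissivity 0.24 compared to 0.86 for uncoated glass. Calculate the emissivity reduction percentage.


Percentage reduction = (1 - coated/uncoated) * 100
  Ratio = 0.24 / 0.86 = 0.2791
  Reduction = (1 - 0.2791) * 100 = 72.1%

72.1%


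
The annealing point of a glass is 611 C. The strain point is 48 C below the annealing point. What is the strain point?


Strain point = annealing point - difference:
  T_strain = 611 - 48 = 563 C

563 C


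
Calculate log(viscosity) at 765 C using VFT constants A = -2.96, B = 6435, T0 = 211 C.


VFT equation: log(eta) = A + B / (T - T0)
  T - T0 = 765 - 211 = 554
  B / (T - T0) = 6435 / 554 = 11.616
  log(eta) = -2.96 + 11.616 = 8.656

8.656


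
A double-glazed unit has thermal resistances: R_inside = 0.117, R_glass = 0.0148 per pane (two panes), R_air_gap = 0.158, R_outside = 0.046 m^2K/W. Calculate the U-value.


Total thermal resistance (series):
  R_total = R_in + R_glass + R_air + R_glass + R_out
  R_total = 0.117 + 0.0148 + 0.158 + 0.0148 + 0.046 = 0.3506 m^2K/W
U-value = 1 / R_total = 1 / 0.3506 = 2.852 W/m^2K

2.852 W/m^2K


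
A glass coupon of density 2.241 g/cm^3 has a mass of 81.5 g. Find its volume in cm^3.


Rearrange rho = m / V:
  V = m / rho
  V = 81.5 / 2.241 = 36.368 cm^3

36.368 cm^3


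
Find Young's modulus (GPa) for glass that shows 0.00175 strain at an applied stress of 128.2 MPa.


Young's modulus: E = stress / strain
  E = 128.2 MPa / 0.00175 = 73257.14 MPa
Convert to GPa: 73257.14 / 1000 = 73.26 GPa

73.26 GPa


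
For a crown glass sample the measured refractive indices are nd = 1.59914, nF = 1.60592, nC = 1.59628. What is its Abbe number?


Abbe number formula: Vd = (nd - 1) / (nF - nC)
  nd - 1 = 1.59914 - 1 = 0.59914
  nF - nC = 1.60592 - 1.59628 = 0.00964
  Vd = 0.59914 / 0.00964 = 62.15

62.15


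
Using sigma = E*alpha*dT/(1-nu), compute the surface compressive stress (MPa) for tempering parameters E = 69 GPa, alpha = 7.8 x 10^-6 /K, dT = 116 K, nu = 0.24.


Tempering stress: sigma = E * alpha * dT / (1 - nu)
  E (MPa) = 69 * 1000 = 69000
  Numerator = 69000 * (7.8 x 10^-6) * 116 = 62.4312
  Denominator = 1 - 0.24 = 0.76
  sigma = 62.4312 / 0.76 = 82.1 MPa

82.1 MPa


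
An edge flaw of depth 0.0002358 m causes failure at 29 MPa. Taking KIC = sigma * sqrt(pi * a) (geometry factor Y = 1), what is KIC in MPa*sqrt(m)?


Fracture toughness: KIC = sigma * sqrt(pi * a)
  pi * a = pi * 0.0002358 = 0.000740788
  sqrt(pi * a) = 0.027217
  KIC = 29 * 0.027217 = 0.789 MPa*sqrt(m)

0.789 MPa*sqrt(m)


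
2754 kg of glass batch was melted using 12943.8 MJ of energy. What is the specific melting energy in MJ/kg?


Rearrange E = m * s for s:
  s = E / m
  s = 12943.8 / 2754 = 4.7 MJ/kg

4.7 MJ/kg


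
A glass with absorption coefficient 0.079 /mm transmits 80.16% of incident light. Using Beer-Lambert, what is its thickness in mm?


Rearrange T = exp(-alpha * thickness):
  thickness = -ln(T) / alpha
  T = 80.16/100 = 0.8016
  ln(T) = -0.22115
  -ln(T) = 0.22115
  thickness = 0.22115 / 0.079 = 2.8 mm

2.8 mm


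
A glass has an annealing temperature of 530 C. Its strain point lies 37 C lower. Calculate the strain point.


Strain point = annealing point - difference:
  T_strain = 530 - 37 = 493 C

493 C


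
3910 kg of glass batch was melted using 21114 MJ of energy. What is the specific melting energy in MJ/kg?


Rearrange E = m * s for s:
  s = E / m
  s = 21114 / 3910 = 5.4 MJ/kg

5.4 MJ/kg


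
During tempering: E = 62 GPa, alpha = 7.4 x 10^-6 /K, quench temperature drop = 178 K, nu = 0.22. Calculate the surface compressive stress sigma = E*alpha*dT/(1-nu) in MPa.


Tempering stress: sigma = E * alpha * dT / (1 - nu)
  E (MPa) = 62 * 1000 = 62000
  Numerator = 62000 * (7.4 x 10^-6) * 178 = 81.6664
  Denominator = 1 - 0.22 = 0.78
  sigma = 81.6664 / 0.78 = 104.7 MPa

104.7 MPa


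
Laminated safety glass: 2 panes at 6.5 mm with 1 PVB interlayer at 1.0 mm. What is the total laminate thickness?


Total thickness = glass contribution + PVB contribution
  Glass: 2 * 6.5 = 13.0 mm
  PVB: 1 * 1.0 = 1.0 mm
  Total = 13.0 + 1.0 = 14.0 mm

14.0 mm


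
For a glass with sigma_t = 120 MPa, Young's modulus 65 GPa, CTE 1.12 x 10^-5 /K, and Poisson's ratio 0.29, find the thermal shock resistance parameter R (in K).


Thermal shock resistance: R = sigma * (1 - nu) / (E * alpha)
  Numerator = 120 * (1 - 0.29) = 85.2
  Denominator = 65 * 1000 * (1.12 x 10^-5) = 0.728
  R = 85.2 / 0.728 = 117.0 K

117.0 K


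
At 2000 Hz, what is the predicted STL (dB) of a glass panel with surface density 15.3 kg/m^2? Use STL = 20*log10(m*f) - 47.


Mass law: STL = 20 * log10(m * f) - 47
  m * f = 15.3 * 2000 = 30600
  log10(30600) = 4.48572
  STL = 20 * 4.48572 - 47 = 89.7144 - 47 = 42.7 dB

42.7 dB


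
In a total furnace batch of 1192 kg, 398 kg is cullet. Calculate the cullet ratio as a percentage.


Cullet ratio = (cullet mass / total batch mass) * 100
  Ratio = 398 / 1192 * 100 = 33.39%

33.39%


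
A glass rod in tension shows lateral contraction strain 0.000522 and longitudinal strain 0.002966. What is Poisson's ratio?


Poisson's ratio: nu = lateral strain / axial strain
  nu = 0.000522 / 0.002966 = 0.176

0.176


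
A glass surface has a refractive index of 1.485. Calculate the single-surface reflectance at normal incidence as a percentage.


Fresnel reflectance at normal incidence:
  R = ((n - 1)/(n + 1))^2
  (n - 1)/(n + 1) = (1.485 - 1)/(1.485 + 1) = 0.195171
  R = 0.195171^2 = 0.0380917
  R(%) = 0.0380917 * 100 = 3.809%

3.809%


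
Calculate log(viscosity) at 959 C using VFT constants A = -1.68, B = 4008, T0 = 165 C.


VFT equation: log(eta) = A + B / (T - T0)
  T - T0 = 959 - 165 = 794
  B / (T - T0) = 4008 / 794 = 5.048
  log(eta) = -1.68 + 5.048 = 3.368

3.368


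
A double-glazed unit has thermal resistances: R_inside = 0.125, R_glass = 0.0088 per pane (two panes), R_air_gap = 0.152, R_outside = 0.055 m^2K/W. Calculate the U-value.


Total thermal resistance (series):
  R_total = R_in + R_glass + R_air + R_glass + R_out
  R_total = 0.125 + 0.0088 + 0.152 + 0.0088 + 0.055 = 0.3496 m^2K/W
U-value = 1 / R_total = 1 / 0.3496 = 2.86 W/m^2K

2.86 W/m^2K


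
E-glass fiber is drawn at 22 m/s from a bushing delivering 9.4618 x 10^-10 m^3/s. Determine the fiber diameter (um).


Cross-sectional area from continuity:
  A = Q / v = 9.4618 x 10^-10 / 22 = 4.300818 x 10^-11 m^2
Diameter from circular cross-section:
  d = sqrt(4A / pi) * 10^6 (m -> um)
  d = sqrt(4 * 4.300818 x 10^-11 / pi) * 10^6 = 7.4 um

7.4 um


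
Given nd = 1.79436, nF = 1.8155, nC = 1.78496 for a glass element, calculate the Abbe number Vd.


Abbe number formula: Vd = (nd - 1) / (nF - nC)
  nd - 1 = 1.79436 - 1 = 0.79436
  nF - nC = 1.8155 - 1.78496 = 0.03054
  Vd = 0.79436 / 0.03054 = 26.01

26.01


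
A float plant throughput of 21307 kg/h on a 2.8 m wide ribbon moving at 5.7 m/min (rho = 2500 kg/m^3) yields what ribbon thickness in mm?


Ribbon cross-section from mass balance:
  Volume rate = throughput / density = 21307 / 2500 = 8.5228 m^3/h
  thickness = volume rate / (speed * 60 * width), i.e.
  thickness = throughput / (60 * speed * width * density) * 1000
  thickness = 21307 / (60 * 5.7 * 2.8 * 2500) * 1000 = 8.9 mm

8.9 mm


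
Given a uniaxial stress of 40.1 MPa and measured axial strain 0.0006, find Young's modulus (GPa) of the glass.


Young's modulus: E = stress / strain
  E = 40.1 MPa / 0.0006 = 66833.33 MPa
Convert to GPa: 66833.33 / 1000 = 66.83 GPa

66.83 GPa


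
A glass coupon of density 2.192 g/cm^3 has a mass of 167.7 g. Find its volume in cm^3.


Rearrange rho = m / V:
  V = m / rho
  V = 167.7 / 2.192 = 76.505 cm^3

76.505 cm^3


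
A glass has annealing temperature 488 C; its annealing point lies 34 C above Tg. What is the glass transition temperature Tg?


Rearrange T_anneal = Tg + offset for Tg:
  Tg = T_anneal - offset = 488 - 34 = 454 C

454 C


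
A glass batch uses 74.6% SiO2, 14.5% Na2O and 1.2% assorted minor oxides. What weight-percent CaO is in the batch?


Pieces sum to 100%:
  CaO = 100 - (SiO2 + Na2O + others)
  CaO = 100 - (74.6 + 14.5 + 1.2) = 9.7%

9.7%


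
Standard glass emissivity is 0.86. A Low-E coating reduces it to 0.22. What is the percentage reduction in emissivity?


Percentage reduction = (1 - coated/uncoated) * 100
  Ratio = 0.22 / 0.86 = 0.2558
  Reduction = (1 - 0.2558) * 100 = 74.4%

74.4%


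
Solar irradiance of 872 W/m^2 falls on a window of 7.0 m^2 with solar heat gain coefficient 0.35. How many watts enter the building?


Solar heat gain: Q = Area * SHGC * Irradiance
  Q = 7.0 * 0.35 * 872 = 2136.4 W

2136.4 W


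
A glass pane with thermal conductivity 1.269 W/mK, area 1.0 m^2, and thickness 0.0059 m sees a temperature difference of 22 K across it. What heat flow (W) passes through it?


Fourier's law: Q = k * A * dT / t
  Q = 1.269 * 1.0 * 22 / 0.0059
  Q = 27.918 / 0.0059 = 4731.9 W

4731.9 W


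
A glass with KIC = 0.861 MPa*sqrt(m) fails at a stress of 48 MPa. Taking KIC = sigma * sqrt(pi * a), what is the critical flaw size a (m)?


Rearrange KIC = sigma * sqrt(pi * a):
  sqrt(pi * a) = KIC / sigma
  sqrt(pi * a) = 0.861 / 48 = 0.017937
  a = (KIC / sigma)^2 / pi
  a = 0.017937^2 / pi = 0.0001024 m

0.0001024 m


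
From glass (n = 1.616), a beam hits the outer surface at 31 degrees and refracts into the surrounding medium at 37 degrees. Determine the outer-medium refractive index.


Apply Snell's law: n1 * sin(theta1) = n2 * sin(theta2)
  n2 = n1 * sin(theta1) / sin(theta2)
  sin(31) = 0.515038
  sin(37) = 0.601815
  n2 = 1.616 * 0.515038 / 0.601815 = 1.383

1.383


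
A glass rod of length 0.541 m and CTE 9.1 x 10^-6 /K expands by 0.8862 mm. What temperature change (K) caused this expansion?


Rearrange dL = alpha * L0 * dT for dT:
  dT = dL / (alpha * L0)
  dL (m) = 0.8862 / 1000 = 0.0008862
  dT = 0.0008862 / ((9.1 x 10^-6) * 0.541) = 180.0 K

180.0 K


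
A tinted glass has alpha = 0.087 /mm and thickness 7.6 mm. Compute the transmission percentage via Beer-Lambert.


Beer-Lambert law: T = exp(-alpha * thickness)
  exponent = -0.087 * 7.6 = -0.6612
  T = exp(-0.6612) = 0.5162
  Percentage = 0.5162 * 100 = 51.62%

51.62%


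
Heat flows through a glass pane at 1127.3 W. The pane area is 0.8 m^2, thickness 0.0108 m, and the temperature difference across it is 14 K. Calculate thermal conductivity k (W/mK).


Fourier's law rearranged: k = Q * t / (A * dT)
  Numerator = 1127.3 * 0.0108 = 12.17484
  Denominator = 0.8 * 14 = 11.2
  k = 12.17484 / 11.2 = 1.087 W/mK

1.087 W/mK


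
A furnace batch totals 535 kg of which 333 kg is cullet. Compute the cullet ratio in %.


Cullet ratio = (cullet mass / total batch mass) * 100
  Ratio = 333 / 535 * 100 = 62.24%

62.24%


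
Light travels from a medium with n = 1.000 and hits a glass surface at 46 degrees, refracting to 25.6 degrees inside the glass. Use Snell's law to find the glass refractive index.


Apply Snell's law: n1 * sin(theta1) = n2 * sin(theta2)
  n2 = n1 * sin(theta1) / sin(theta2)
  sin(46) = 0.71934
  sin(25.6) = 0.432086
  n2 = 1.000 * 0.71934 / 0.432086 = 1.6648

1.6648


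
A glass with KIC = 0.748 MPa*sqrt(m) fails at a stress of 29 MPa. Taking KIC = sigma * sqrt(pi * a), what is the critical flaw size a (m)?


Rearrange KIC = sigma * sqrt(pi * a):
  sqrt(pi * a) = KIC / sigma
  sqrt(pi * a) = 0.748 / 29 = 0.025793
  a = (KIC / sigma)^2 / pi
  a = 0.025793^2 / pi = 0.0002118 m

0.0002118 m


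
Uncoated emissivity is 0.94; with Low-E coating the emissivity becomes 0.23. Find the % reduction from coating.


Percentage reduction = (1 - coated/uncoated) * 100
  Ratio = 0.23 / 0.94 = 0.2447
  Reduction = (1 - 0.2447) * 100 = 75.5%

75.5%


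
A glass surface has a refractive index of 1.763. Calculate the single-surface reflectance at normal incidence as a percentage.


Fresnel reflectance at normal incidence:
  R = ((n - 1)/(n + 1))^2
  (n - 1)/(n + 1) = (1.763 - 1)/(1.763 + 1) = 0.276149
  R = 0.276149^2 = 0.0762583
  R(%) = 0.0762583 * 100 = 7.626%

7.626%


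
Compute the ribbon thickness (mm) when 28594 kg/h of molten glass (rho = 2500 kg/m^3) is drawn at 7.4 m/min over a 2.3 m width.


Ribbon cross-section from mass balance:
  Volume rate = throughput / density = 28594 / 2500 = 11.4376 m^3/h
  thickness = volume rate / (speed * 60 * width), i.e.
  thickness = throughput / (60 * speed * width * density) * 1000
  thickness = 28594 / (60 * 7.4 * 2.3 * 2500) * 1000 = 11.2 mm

11.2 mm


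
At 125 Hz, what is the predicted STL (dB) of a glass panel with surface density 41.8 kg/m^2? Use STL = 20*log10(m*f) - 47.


Mass law: STL = 20 * log10(m * f) - 47
  m * f = 41.8 * 125 = 5225
  log10(5225) = 3.71809
  STL = 20 * 3.71809 - 47 = 74.3618 - 47 = 27.4 dB

27.4 dB


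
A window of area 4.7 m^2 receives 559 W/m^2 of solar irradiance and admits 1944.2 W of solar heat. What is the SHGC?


Rearrange Q = Area * SHGC * Irradiance:
  SHGC = Q / (Area * Irradiance)
  SHGC = 1944.2 / (4.7 * 559) = 0.74

0.74


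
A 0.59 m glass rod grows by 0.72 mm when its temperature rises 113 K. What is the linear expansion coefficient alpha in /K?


Rearrange dL = alpha * L0 * dT for alpha:
  alpha = dL / (L0 * dT)
  alpha = (0.72 / 1000) / (0.59 * 113) = 0.000010799 /K = 1.0799 x 10^-5 /K

1.0799 x 10^-5 /K


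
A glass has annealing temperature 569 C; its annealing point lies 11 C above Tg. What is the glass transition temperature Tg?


Rearrange T_anneal = Tg + offset for Tg:
  Tg = T_anneal - offset = 569 - 11 = 558 C

558 C


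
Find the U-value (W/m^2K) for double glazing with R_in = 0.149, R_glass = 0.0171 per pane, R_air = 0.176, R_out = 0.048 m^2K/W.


Total thermal resistance (series):
  R_total = R_in + R_glass + R_air + R_glass + R_out
  R_total = 0.149 + 0.0171 + 0.176 + 0.0171 + 0.048 = 0.4072 m^2K/W
U-value = 1 / R_total = 1 / 0.4072 = 2.456 W/m^2K

2.456 W/m^2K


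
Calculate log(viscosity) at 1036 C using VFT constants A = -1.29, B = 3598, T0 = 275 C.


VFT equation: log(eta) = A + B / (T - T0)
  T - T0 = 1036 - 275 = 761
  B / (T - T0) = 3598 / 761 = 4.728
  log(eta) = -1.29 + 4.728 = 3.438

3.438


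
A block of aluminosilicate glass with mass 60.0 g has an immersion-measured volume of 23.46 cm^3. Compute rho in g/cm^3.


Use the definition of density:
  rho = mass / volume
  rho = 60.0 / 23.46 = 2.558 g/cm^3

2.558 g/cm^3


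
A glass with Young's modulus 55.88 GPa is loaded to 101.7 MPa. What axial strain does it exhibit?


Rearrange E = sigma / epsilon:
  epsilon = sigma / E
  E (MPa) = 55.88 * 1000 = 55880
  epsilon = 101.7 / 55880 = 0.00182

0.00182


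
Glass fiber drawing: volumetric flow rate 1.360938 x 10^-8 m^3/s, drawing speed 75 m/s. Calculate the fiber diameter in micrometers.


Cross-sectional area from continuity:
  A = Q / v = 1.360938 x 10^-8 / 75 = 1.814584 x 10^-10 m^2
Diameter from circular cross-section:
  d = sqrt(4A / pi) * 10^6 (m -> um)
  d = sqrt(4 * 1.814584 x 10^-10 / pi) * 10^6 = 15.2 um

15.2 um


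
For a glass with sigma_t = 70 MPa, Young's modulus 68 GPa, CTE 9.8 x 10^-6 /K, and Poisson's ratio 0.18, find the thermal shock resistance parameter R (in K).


Thermal shock resistance: R = sigma * (1 - nu) / (E * alpha)
  Numerator = 70 * (1 - 0.18) = 57.4
  Denominator = 68 * 1000 * (9.8 x 10^-6) = 0.6664
  R = 57.4 / 0.6664 = 86.1 K

86.1 K


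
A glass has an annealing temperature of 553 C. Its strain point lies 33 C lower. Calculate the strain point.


Strain point = annealing point - difference:
  T_strain = 553 - 33 = 520 C

520 C


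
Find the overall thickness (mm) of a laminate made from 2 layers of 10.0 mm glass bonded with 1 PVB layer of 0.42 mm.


Total thickness = glass contribution + PVB contribution
  Glass: 2 * 10.0 = 20.0 mm
  PVB: 1 * 0.42 = 0.42 mm
  Total = 20.0 + 0.42 = 20.42 mm

20.42 mm


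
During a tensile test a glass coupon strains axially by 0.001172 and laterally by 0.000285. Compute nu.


Poisson's ratio: nu = lateral strain / axial strain
  nu = 0.000285 / 0.001172 = 0.2432

0.2432


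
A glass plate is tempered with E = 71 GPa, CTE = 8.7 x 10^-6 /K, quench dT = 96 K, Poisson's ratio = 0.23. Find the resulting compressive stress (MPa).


Tempering stress: sigma = E * alpha * dT / (1 - nu)
  E (MPa) = 71 * 1000 = 71000
  Numerator = 71000 * (8.7 x 10^-6) * 96 = 59.2992
  Denominator = 1 - 0.23 = 0.77
  sigma = 59.2992 / 0.77 = 77.0 MPa

77.0 MPa


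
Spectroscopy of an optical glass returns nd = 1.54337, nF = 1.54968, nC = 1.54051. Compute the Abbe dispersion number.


Abbe number formula: Vd = (nd - 1) / (nF - nC)
  nd - 1 = 1.54337 - 1 = 0.54337
  nF - nC = 1.54968 - 1.54051 = 0.00917
  Vd = 0.54337 / 0.00917 = 59.26

59.26


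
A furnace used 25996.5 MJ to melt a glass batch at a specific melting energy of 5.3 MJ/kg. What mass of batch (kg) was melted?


Rearrange E = m * s for m:
  m = E / s
  m = 25996.5 / 5.3 = 4905.0 kg

4905.0 kg


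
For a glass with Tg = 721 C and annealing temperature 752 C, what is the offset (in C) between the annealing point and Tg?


Offset = T_anneal - Tg:
  offset = 752 - 721 = 31 C

31 C


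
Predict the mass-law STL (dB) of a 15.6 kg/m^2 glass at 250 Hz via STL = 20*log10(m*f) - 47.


Mass law: STL = 20 * log10(m * f) - 47
  m * f = 15.6 * 250 = 3900
  log10(3900) = 3.59106
  STL = 20 * 3.59106 - 47 = 71.8212 - 47 = 24.8 dB

24.8 dB


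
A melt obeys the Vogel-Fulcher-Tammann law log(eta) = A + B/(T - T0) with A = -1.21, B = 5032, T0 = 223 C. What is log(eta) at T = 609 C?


VFT equation: log(eta) = A + B / (T - T0)
  T - T0 = 609 - 223 = 386
  B / (T - T0) = 5032 / 386 = 13.036
  log(eta) = -1.21 + 13.036 = 11.826

11.826


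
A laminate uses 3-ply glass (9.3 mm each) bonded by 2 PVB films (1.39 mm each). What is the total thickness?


Total thickness = glass contribution + PVB contribution
  Glass: 3 * 9.3 = 27.9 mm
  PVB: 2 * 1.39 = 2.78 mm
  Total = 27.9 + 2.78 = 30.68 mm

30.68 mm


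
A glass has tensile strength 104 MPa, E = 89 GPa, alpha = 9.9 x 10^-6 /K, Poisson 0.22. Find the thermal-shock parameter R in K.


Thermal shock resistance: R = sigma * (1 - nu) / (E * alpha)
  Numerator = 104 * (1 - 0.22) = 81.12
  Denominator = 89 * 1000 * (9.9 x 10^-6) = 0.8811
  R = 81.12 / 0.8811 = 92.1 K

92.1 K


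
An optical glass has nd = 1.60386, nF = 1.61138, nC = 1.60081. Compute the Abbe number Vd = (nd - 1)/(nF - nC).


Abbe number formula: Vd = (nd - 1) / (nF - nC)
  nd - 1 = 1.60386 - 1 = 0.60386
  nF - nC = 1.61138 - 1.60081 = 0.01057
  Vd = 0.60386 / 0.01057 = 57.13

57.13


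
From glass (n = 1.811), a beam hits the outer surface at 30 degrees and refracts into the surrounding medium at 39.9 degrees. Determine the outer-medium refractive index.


Apply Snell's law: n1 * sin(theta1) = n2 * sin(theta2)
  n2 = n1 * sin(theta1) / sin(theta2)
  sin(30) = 0.5
  sin(39.9) = 0.64145
  n2 = 1.811 * 0.5 / 0.64145 = 1.4116

1.4116


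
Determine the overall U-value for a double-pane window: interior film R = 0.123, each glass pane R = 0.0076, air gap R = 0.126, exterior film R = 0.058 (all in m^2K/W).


Total thermal resistance (series):
  R_total = R_in + R_glass + R_air + R_glass + R_out
  R_total = 0.123 + 0.0076 + 0.126 + 0.0076 + 0.058 = 0.3222 m^2K/W
U-value = 1 / R_total = 1 / 0.3222 = 3.104 W/m^2K

3.104 W/m^2K


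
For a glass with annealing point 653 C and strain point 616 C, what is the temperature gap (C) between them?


Gap = T_anneal - T_strain:
  gap = 653 - 616 = 37 C

37 C


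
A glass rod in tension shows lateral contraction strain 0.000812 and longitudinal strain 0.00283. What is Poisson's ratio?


Poisson's ratio: nu = lateral strain / axial strain
  nu = 0.000812 / 0.00283 = 0.2869

0.2869


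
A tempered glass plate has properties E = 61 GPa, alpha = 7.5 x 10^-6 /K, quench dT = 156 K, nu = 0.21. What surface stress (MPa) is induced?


Tempering stress: sigma = E * alpha * dT / (1 - nu)
  E (MPa) = 61 * 1000 = 61000
  Numerator = 61000 * (7.5 x 10^-6) * 156 = 71.37
  Denominator = 1 - 0.21 = 0.79
  sigma = 71.37 / 0.79 = 90.3 MPa

90.3 MPa


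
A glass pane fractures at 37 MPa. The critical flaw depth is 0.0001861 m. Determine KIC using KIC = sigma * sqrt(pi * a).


Fracture toughness: KIC = sigma * sqrt(pi * a)
  pi * a = pi * 0.0001861 = 0.00058465
  sqrt(pi * a) = 0.02418
  KIC = 37 * 0.02418 = 0.895 MPa*sqrt(m)

0.895 MPa*sqrt(m)


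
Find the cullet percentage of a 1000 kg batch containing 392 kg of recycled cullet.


Cullet ratio = (cullet mass / total batch mass) * 100
  Ratio = 392 / 1000 * 100 = 39.2%

39.2%


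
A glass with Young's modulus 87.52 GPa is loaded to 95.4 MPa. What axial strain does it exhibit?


Rearrange E = sigma / epsilon:
  epsilon = sigma / E
  E (MPa) = 87.52 * 1000 = 87520
  epsilon = 95.4 / 87520 = 0.00109

0.00109


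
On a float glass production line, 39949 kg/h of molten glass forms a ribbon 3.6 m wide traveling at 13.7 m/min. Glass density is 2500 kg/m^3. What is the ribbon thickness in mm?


Ribbon cross-section from mass balance:
  Volume rate = throughput / density = 39949 / 2500 = 15.9796 m^3/h
  thickness = volume rate / (speed * 60 * width), i.e.
  thickness = throughput / (60 * speed * width * density) * 1000
  thickness = 39949 / (60 * 13.7 * 3.6 * 2500) * 1000 = 5.4 mm

5.4 mm


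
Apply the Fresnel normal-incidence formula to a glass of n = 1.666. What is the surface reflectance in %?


Fresnel reflectance at normal incidence:
  R = ((n - 1)/(n + 1))^2
  (n - 1)/(n + 1) = (1.666 - 1)/(1.666 + 1) = 0.249812
  R = 0.249812^2 = 0.062406
  R(%) = 0.062406 * 100 = 6.241%

6.241%


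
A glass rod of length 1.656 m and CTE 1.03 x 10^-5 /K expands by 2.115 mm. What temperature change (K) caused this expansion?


Rearrange dL = alpha * L0 * dT for dT:
  dT = dL / (alpha * L0)
  dL (m) = 2.115 / 1000 = 0.002115
  dT = 0.002115 / ((1.03 x 10^-5) * 1.656) = 124.0 K

124.0 K


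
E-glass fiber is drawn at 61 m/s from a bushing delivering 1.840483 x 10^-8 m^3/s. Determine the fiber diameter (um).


Cross-sectional area from continuity:
  A = Q / v = 1.840483 x 10^-8 / 61 = 3.017185 x 10^-10 m^2
Diameter from circular cross-section:
  d = sqrt(4A / pi) * 10^6 (m -> um)
  d = sqrt(4 * 3.017185 x 10^-10 / pi) * 10^6 = 19.6 um

19.6 um


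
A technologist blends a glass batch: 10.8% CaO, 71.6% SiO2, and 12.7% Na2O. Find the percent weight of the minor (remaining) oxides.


Sum the three major oxides:
  SiO2 + Na2O + CaO = 71.6 + 12.7 + 10.8 = 95.1%
Subtract from 100%:
  Others = 100 - 95.1 = 4.9%

4.9%


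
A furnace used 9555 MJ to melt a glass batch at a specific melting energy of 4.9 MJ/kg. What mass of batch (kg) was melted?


Rearrange E = m * s for m:
  m = E / s
  m = 9555 / 4.9 = 1950.0 kg

1950.0 kg


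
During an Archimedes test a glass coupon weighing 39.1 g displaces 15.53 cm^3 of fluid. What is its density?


Use the definition of density:
  rho = mass / volume
  rho = 39.1 / 15.53 = 2.518 g/cm^3

2.518 g/cm^3


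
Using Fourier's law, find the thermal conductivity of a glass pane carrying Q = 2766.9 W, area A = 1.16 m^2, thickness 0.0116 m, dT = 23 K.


Fourier's law rearranged: k = Q * t / (A * dT)
  Numerator = 2766.9 * 0.0116 = 32.09604
  Denominator = 1.16 * 23 = 26.68
  k = 32.09604 / 26.68 = 1.203 W/mK

1.203 W/mK


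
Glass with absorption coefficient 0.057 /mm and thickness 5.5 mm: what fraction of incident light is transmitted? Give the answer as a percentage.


Beer-Lambert law: T = exp(-alpha * thickness)
  exponent = -0.057 * 5.5 = -0.3135
  T = exp(-0.3135) = 0.7309
  Percentage = 0.7309 * 100 = 73.09%

73.09%


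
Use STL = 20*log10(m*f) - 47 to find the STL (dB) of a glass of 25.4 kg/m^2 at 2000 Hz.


Mass law: STL = 20 * log10(m * f) - 47
  m * f = 25.4 * 2000 = 50800
  log10(50800) = 4.70586
  STL = 20 * 4.70586 - 47 = 94.1172 - 47 = 47.1 dB

47.1 dB


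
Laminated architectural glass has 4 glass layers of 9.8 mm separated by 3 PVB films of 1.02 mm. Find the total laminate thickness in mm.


Total thickness = glass contribution + PVB contribution
  Glass: 4 * 9.8 = 39.2 mm
  PVB: 3 * 1.02 = 3.06 mm
  Total = 39.2 + 3.06 = 42.26 mm

42.26 mm


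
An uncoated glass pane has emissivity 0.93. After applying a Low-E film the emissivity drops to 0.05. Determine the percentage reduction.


Percentage reduction = (1 - coated/uncoated) * 100
  Ratio = 0.05 / 0.93 = 0.0538
  Reduction = (1 - 0.0538) * 100 = 94.6%

94.6%


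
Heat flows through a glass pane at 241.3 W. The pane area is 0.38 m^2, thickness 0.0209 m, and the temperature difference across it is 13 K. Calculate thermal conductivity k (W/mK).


Fourier's law rearranged: k = Q * t / (A * dT)
  Numerator = 241.3 * 0.0209 = 5.04317
  Denominator = 0.38 * 13 = 4.94
  k = 5.04317 / 4.94 = 1.021 W/mK

1.021 W/mK


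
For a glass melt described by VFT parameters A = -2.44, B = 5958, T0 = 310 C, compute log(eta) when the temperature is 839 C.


VFT equation: log(eta) = A + B / (T - T0)
  T - T0 = 839 - 310 = 529
  B / (T - T0) = 5958 / 529 = 11.263
  log(eta) = -2.44 + 11.263 = 8.823

8.823


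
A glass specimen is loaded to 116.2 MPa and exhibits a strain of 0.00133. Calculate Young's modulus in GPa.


Young's modulus: E = stress / strain
  E = 116.2 MPa / 0.00133 = 87368.42 MPa
Convert to GPa: 87368.42 / 1000 = 87.37 GPa

87.37 GPa


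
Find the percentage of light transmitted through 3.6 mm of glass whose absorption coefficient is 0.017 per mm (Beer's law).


Beer-Lambert law: T = exp(-alpha * thickness)
  exponent = -0.017 * 3.6 = -0.0612
  T = exp(-0.0612) = 0.9406
  Percentage = 0.9406 * 100 = 94.06%

94.06%


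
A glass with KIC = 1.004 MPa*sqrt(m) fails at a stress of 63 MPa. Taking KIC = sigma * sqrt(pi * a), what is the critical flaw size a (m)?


Rearrange KIC = sigma * sqrt(pi * a):
  sqrt(pi * a) = KIC / sigma
  sqrt(pi * a) = 1.004 / 63 = 0.015937
  a = (KIC / sigma)^2 / pi
  a = 0.015937^2 / pi = 0.0000808 m

0.0000808 m


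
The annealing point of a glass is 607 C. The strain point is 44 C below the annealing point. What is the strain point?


Strain point = annealing point - difference:
  T_strain = 607 - 44 = 563 C

563 C


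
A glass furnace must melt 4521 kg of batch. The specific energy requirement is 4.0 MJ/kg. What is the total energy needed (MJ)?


Total energy = mass * specific energy
  E = 4521 * 4.0 = 18084 MJ

18084 MJ


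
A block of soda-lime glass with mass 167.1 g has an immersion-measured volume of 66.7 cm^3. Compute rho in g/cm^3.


Use the definition of density:
  rho = mass / volume
  rho = 167.1 / 66.7 = 2.505 g/cm^3

2.505 g/cm^3


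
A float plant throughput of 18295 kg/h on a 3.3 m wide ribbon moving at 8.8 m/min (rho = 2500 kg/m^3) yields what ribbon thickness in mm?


Ribbon cross-section from mass balance:
  Volume rate = throughput / density = 18295 / 2500 = 7.318 m^3/h
  thickness = volume rate / (speed * 60 * width), i.e.
  thickness = throughput / (60 * speed * width * density) * 1000
  thickness = 18295 / (60 * 8.8 * 3.3 * 2500) * 1000 = 4.2 mm

4.2 mm


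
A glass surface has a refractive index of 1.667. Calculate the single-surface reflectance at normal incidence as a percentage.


Fresnel reflectance at normal incidence:
  R = ((n - 1)/(n + 1))^2
  (n - 1)/(n + 1) = (1.667 - 1)/(1.667 + 1) = 0.250094
  R = 0.250094^2 = 0.062547
  R(%) = 0.062547 * 100 = 6.255%

6.255%


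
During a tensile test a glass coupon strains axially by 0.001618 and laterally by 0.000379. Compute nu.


Poisson's ratio: nu = lateral strain / axial strain
  nu = 0.000379 / 0.001618 = 0.2342

0.2342


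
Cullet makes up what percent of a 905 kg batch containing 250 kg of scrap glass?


Cullet ratio = (cullet mass / total batch mass) * 100
  Ratio = 250 / 905 * 100 = 27.62%

27.62%


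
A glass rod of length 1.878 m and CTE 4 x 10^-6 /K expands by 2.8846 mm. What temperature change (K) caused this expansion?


Rearrange dL = alpha * L0 * dT for dT:
  dT = dL / (alpha * L0)
  dL (m) = 2.8846 / 1000 = 0.0028846
  dT = 0.0028846 / ((4 x 10^-6) * 1.878) = 384.0 K

384.0 K


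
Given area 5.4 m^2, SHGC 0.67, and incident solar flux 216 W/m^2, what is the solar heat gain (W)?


Solar heat gain: Q = Area * SHGC * Irradiance
  Q = 5.4 * 0.67 * 216 = 781.5 W

781.5 W
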